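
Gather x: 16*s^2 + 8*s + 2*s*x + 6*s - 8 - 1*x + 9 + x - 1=16*s^2 + 2*s*x + 14*s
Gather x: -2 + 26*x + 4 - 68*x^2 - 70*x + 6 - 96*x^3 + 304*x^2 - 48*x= -96*x^3 + 236*x^2 - 92*x + 8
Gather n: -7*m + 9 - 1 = 8 - 7*m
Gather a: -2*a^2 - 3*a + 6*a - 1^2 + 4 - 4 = -2*a^2 + 3*a - 1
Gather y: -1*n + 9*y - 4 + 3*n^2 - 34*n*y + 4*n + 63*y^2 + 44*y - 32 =3*n^2 + 3*n + 63*y^2 + y*(53 - 34*n) - 36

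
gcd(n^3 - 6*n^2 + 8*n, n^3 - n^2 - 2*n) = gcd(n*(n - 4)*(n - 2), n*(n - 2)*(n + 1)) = n^2 - 2*n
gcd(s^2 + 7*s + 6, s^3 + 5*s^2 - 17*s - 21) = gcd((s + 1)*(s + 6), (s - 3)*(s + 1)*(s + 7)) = s + 1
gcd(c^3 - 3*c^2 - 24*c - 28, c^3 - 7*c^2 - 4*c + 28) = c^2 - 5*c - 14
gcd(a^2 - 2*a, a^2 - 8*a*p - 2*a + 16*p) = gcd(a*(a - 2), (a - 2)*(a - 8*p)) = a - 2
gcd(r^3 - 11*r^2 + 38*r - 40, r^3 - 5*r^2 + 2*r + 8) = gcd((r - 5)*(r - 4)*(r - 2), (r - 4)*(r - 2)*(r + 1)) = r^2 - 6*r + 8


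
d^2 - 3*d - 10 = (d - 5)*(d + 2)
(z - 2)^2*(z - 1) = z^3 - 5*z^2 + 8*z - 4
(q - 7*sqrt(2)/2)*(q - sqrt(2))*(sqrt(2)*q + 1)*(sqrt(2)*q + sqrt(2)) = 2*q^4 - 8*sqrt(2)*q^3 + 2*q^3 - 8*sqrt(2)*q^2 + 5*q^2 + 5*q + 7*sqrt(2)*q + 7*sqrt(2)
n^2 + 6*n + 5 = (n + 1)*(n + 5)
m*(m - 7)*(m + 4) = m^3 - 3*m^2 - 28*m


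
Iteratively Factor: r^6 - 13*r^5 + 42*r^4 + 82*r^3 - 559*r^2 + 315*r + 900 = (r - 3)*(r^5 - 10*r^4 + 12*r^3 + 118*r^2 - 205*r - 300) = (r - 4)*(r - 3)*(r^4 - 6*r^3 - 12*r^2 + 70*r + 75) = (r - 4)*(r - 3)*(r + 1)*(r^3 - 7*r^2 - 5*r + 75) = (r - 4)*(r - 3)*(r + 1)*(r + 3)*(r^2 - 10*r + 25) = (r - 5)*(r - 4)*(r - 3)*(r + 1)*(r + 3)*(r - 5)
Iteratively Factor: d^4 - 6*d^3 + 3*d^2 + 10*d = (d + 1)*(d^3 - 7*d^2 + 10*d) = d*(d + 1)*(d^2 - 7*d + 10) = d*(d - 2)*(d + 1)*(d - 5)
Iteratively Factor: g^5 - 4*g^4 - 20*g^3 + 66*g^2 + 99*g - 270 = (g - 5)*(g^4 + g^3 - 15*g^2 - 9*g + 54) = (g - 5)*(g + 3)*(g^3 - 2*g^2 - 9*g + 18) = (g - 5)*(g + 3)^2*(g^2 - 5*g + 6) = (g - 5)*(g - 3)*(g + 3)^2*(g - 2)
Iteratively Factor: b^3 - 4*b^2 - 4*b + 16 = (b + 2)*(b^2 - 6*b + 8) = (b - 2)*(b + 2)*(b - 4)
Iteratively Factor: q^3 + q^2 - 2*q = (q - 1)*(q^2 + 2*q) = q*(q - 1)*(q + 2)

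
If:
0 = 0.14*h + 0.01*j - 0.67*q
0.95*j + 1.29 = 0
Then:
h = 4.78571428571429*q + 0.0969924812030075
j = -1.36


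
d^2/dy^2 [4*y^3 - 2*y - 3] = 24*y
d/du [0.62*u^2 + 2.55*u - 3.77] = 1.24*u + 2.55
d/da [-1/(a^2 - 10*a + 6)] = 2*(a - 5)/(a^2 - 10*a + 6)^2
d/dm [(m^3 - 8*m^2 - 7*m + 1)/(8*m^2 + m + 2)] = (8*m^4 + 2*m^3 + 54*m^2 - 48*m - 15)/(64*m^4 + 16*m^3 + 33*m^2 + 4*m + 4)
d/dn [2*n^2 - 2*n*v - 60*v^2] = 4*n - 2*v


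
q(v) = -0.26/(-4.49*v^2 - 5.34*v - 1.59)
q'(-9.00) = 0.00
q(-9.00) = 0.00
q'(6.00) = -0.00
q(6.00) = 0.00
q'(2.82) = -0.00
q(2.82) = 0.00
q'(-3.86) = 0.00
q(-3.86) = 0.01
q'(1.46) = -0.01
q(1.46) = 0.01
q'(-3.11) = 0.01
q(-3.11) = 0.01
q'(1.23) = -0.02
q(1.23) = 0.02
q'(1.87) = -0.01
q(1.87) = 0.01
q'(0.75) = -0.05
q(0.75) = 0.03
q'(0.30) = -0.16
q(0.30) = 0.07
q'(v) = -0.26*(8.98*v + 5.34)/(-4.49*v^2 - 5.34*v - 1.59)^2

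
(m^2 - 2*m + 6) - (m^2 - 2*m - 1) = 7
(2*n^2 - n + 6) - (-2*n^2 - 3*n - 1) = 4*n^2 + 2*n + 7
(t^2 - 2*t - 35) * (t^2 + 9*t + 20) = t^4 + 7*t^3 - 33*t^2 - 355*t - 700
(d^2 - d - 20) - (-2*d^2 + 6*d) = 3*d^2 - 7*d - 20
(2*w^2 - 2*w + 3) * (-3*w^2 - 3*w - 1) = -6*w^4 - 5*w^2 - 7*w - 3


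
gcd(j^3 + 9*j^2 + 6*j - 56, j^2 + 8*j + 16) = j + 4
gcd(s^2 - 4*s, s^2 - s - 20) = 1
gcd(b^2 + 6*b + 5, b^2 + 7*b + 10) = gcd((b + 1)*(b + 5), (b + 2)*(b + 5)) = b + 5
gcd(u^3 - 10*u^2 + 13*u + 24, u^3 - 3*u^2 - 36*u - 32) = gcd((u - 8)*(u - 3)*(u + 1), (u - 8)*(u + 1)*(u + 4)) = u^2 - 7*u - 8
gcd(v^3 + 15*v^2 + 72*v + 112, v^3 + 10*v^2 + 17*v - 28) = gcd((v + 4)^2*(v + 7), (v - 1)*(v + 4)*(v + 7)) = v^2 + 11*v + 28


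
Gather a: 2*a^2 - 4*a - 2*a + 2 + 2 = 2*a^2 - 6*a + 4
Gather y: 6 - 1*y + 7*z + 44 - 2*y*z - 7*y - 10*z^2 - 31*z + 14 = y*(-2*z - 8) - 10*z^2 - 24*z + 64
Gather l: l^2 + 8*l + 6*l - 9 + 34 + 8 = l^2 + 14*l + 33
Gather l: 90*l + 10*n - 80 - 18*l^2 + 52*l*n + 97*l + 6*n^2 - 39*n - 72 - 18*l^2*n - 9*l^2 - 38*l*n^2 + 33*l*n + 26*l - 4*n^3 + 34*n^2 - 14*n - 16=l^2*(-18*n - 27) + l*(-38*n^2 + 85*n + 213) - 4*n^3 + 40*n^2 - 43*n - 168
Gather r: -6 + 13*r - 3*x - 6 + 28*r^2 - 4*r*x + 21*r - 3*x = 28*r^2 + r*(34 - 4*x) - 6*x - 12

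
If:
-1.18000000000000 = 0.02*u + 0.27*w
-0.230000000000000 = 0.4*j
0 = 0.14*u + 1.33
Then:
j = -0.58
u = -9.50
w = -3.67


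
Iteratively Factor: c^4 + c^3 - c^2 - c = (c + 1)*(c^3 - c) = (c + 1)^2*(c^2 - c) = c*(c + 1)^2*(c - 1)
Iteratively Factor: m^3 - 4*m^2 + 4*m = (m - 2)*(m^2 - 2*m) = (m - 2)^2*(m)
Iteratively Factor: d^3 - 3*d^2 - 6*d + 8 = (d + 2)*(d^2 - 5*d + 4) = (d - 4)*(d + 2)*(d - 1)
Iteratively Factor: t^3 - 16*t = (t + 4)*(t^2 - 4*t) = (t - 4)*(t + 4)*(t)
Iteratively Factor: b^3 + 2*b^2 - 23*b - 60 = (b + 3)*(b^2 - b - 20) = (b + 3)*(b + 4)*(b - 5)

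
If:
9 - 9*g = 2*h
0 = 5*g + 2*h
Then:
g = 9/4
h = -45/8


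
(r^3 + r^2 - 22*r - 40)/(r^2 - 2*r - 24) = (r^2 - 3*r - 10)/(r - 6)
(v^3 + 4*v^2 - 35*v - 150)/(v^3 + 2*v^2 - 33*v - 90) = (v + 5)/(v + 3)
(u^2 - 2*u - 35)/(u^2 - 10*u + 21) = (u + 5)/(u - 3)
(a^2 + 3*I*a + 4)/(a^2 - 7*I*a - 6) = (a + 4*I)/(a - 6*I)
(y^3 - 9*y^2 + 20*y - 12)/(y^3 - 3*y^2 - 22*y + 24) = (y - 2)/(y + 4)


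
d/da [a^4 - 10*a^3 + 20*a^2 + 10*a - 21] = 4*a^3 - 30*a^2 + 40*a + 10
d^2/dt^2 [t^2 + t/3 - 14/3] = 2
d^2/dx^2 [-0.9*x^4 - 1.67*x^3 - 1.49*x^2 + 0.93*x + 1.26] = -10.8*x^2 - 10.02*x - 2.98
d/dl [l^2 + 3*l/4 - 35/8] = 2*l + 3/4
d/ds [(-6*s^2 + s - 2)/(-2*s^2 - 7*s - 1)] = (44*s^2 + 4*s - 15)/(4*s^4 + 28*s^3 + 53*s^2 + 14*s + 1)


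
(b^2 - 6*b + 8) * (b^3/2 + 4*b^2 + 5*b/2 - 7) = b^5/2 + b^4 - 35*b^3/2 + 10*b^2 + 62*b - 56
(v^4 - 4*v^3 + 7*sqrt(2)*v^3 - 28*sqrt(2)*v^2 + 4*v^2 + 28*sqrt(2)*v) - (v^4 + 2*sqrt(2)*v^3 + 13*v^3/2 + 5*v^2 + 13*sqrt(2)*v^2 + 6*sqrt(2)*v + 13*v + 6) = -21*v^3/2 + 5*sqrt(2)*v^3 - 41*sqrt(2)*v^2 - v^2 - 13*v + 22*sqrt(2)*v - 6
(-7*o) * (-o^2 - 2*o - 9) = 7*o^3 + 14*o^2 + 63*o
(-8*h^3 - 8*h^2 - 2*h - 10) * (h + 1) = -8*h^4 - 16*h^3 - 10*h^2 - 12*h - 10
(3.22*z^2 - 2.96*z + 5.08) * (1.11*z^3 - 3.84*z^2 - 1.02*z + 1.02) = 3.5742*z^5 - 15.6504*z^4 + 13.7208*z^3 - 13.2036*z^2 - 8.2008*z + 5.1816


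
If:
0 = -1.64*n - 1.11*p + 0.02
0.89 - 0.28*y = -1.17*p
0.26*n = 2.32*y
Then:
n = 0.52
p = -0.75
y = 0.06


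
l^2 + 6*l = l*(l + 6)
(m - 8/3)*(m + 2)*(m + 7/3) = m^3 + 5*m^2/3 - 62*m/9 - 112/9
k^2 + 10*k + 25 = (k + 5)^2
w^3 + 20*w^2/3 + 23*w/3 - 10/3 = (w - 1/3)*(w + 2)*(w + 5)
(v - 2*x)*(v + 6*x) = v^2 + 4*v*x - 12*x^2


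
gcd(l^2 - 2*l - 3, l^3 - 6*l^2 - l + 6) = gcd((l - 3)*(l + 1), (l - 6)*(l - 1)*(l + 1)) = l + 1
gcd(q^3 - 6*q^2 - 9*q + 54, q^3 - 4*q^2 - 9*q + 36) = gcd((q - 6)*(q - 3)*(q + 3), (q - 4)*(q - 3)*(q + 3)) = q^2 - 9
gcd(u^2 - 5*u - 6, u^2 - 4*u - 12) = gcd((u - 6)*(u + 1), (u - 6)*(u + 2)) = u - 6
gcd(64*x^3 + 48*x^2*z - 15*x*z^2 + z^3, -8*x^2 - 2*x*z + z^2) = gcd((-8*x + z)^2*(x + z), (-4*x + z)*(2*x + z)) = 1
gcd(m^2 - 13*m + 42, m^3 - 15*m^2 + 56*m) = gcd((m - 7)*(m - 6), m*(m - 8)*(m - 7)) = m - 7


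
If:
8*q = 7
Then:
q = 7/8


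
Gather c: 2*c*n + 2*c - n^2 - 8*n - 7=c*(2*n + 2) - n^2 - 8*n - 7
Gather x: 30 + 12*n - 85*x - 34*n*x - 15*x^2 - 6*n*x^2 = 12*n + x^2*(-6*n - 15) + x*(-34*n - 85) + 30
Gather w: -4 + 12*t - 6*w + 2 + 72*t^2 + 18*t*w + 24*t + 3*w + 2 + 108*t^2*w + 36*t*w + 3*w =72*t^2 + 36*t + w*(108*t^2 + 54*t)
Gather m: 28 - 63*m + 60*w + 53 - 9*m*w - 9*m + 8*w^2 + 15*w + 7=m*(-9*w - 72) + 8*w^2 + 75*w + 88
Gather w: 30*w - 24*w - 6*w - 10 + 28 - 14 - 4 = 0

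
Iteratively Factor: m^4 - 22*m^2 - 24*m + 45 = (m + 3)*(m^3 - 3*m^2 - 13*m + 15) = (m - 1)*(m + 3)*(m^2 - 2*m - 15) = (m - 5)*(m - 1)*(m + 3)*(m + 3)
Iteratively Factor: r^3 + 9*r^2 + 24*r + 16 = (r + 4)*(r^2 + 5*r + 4) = (r + 1)*(r + 4)*(r + 4)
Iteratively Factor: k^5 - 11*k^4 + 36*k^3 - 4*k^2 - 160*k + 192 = (k - 4)*(k^4 - 7*k^3 + 8*k^2 + 28*k - 48) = (k - 4)^2*(k^3 - 3*k^2 - 4*k + 12) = (k - 4)^2*(k - 2)*(k^2 - k - 6) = (k - 4)^2*(k - 3)*(k - 2)*(k + 2)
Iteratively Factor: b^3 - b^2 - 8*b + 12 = (b + 3)*(b^2 - 4*b + 4) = (b - 2)*(b + 3)*(b - 2)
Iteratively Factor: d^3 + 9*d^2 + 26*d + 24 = (d + 3)*(d^2 + 6*d + 8) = (d + 3)*(d + 4)*(d + 2)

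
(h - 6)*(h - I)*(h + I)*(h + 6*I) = h^4 - 6*h^3 + 6*I*h^3 + h^2 - 36*I*h^2 - 6*h + 6*I*h - 36*I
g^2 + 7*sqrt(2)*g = g*(g + 7*sqrt(2))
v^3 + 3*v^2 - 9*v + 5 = (v - 1)^2*(v + 5)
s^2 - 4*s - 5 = (s - 5)*(s + 1)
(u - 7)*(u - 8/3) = u^2 - 29*u/3 + 56/3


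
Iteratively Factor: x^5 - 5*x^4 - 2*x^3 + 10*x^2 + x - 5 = (x - 1)*(x^4 - 4*x^3 - 6*x^2 + 4*x + 5) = (x - 1)*(x + 1)*(x^3 - 5*x^2 - x + 5) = (x - 1)*(x + 1)^2*(x^2 - 6*x + 5) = (x - 5)*(x - 1)*(x + 1)^2*(x - 1)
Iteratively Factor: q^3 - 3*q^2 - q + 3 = (q - 1)*(q^2 - 2*q - 3) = (q - 1)*(q + 1)*(q - 3)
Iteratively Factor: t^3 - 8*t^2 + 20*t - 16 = (t - 4)*(t^2 - 4*t + 4) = (t - 4)*(t - 2)*(t - 2)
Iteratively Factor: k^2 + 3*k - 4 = (k + 4)*(k - 1)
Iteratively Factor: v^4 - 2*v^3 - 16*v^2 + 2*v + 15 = (v + 3)*(v^3 - 5*v^2 - v + 5) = (v - 5)*(v + 3)*(v^2 - 1) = (v - 5)*(v - 1)*(v + 3)*(v + 1)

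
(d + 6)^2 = d^2 + 12*d + 36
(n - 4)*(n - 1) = n^2 - 5*n + 4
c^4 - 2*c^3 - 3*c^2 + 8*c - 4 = (c - 2)*(c - 1)^2*(c + 2)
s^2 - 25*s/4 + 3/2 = (s - 6)*(s - 1/4)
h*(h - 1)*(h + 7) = h^3 + 6*h^2 - 7*h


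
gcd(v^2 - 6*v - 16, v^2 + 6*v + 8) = v + 2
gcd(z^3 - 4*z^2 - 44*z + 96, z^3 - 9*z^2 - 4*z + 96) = z - 8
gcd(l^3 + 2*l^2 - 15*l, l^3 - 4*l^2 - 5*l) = l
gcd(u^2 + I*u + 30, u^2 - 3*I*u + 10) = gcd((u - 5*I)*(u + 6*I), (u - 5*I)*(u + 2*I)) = u - 5*I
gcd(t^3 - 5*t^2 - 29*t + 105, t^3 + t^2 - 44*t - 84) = t - 7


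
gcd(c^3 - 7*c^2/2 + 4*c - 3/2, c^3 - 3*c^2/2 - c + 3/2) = c^2 - 5*c/2 + 3/2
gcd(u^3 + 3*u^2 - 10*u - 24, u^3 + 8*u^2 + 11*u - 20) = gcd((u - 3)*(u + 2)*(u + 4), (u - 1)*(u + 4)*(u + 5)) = u + 4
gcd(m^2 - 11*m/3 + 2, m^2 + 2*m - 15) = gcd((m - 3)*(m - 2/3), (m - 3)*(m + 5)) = m - 3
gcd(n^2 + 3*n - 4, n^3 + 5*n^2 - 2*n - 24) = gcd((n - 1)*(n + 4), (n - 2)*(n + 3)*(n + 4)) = n + 4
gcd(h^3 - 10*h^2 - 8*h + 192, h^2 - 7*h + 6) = h - 6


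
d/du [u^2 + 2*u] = 2*u + 2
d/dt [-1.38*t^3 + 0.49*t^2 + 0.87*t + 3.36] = -4.14*t^2 + 0.98*t + 0.87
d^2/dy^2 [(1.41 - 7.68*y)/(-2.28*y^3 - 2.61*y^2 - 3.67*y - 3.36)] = (239.542272*y^5 + 186.255936*y^4 - 158.142528*y^3 - 834.43959*y^2 - 420.328602*y - 202.659258)/(11.852352*y^9 + 40.703472*y^8 + 103.829148*y^7 + 201.216069*y^6 + 287.096625*y^5 + 342.818271*y^4 + 319.758319*y^3 + 224.16408*y^2 + 124.298496*y + 37.933056)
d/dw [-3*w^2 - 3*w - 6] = -6*w - 3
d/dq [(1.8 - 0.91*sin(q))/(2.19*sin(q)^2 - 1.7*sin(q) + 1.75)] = (1.9929*sin(q)^2 - 7.884*sin(q) + 1.4675)*cos(q)/(4.7961*sin(q)^4 - 7.446*sin(q)^3 + 10.555*sin(q)^2 - 5.95*sin(q) + 3.0625)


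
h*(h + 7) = h^2 + 7*h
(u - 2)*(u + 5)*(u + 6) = u^3 + 9*u^2 + 8*u - 60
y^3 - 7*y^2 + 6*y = y*(y - 6)*(y - 1)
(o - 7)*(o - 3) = o^2 - 10*o + 21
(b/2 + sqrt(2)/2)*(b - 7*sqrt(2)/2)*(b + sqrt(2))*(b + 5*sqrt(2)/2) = b^4/2 + sqrt(2)*b^3/2 - 39*b^2/4 - 37*sqrt(2)*b/2 - 35/2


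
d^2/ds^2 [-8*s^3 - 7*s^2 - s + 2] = -48*s - 14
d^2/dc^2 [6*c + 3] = 0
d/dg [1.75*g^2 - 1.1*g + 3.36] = 3.5*g - 1.1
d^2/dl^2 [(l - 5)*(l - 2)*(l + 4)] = 6*l - 6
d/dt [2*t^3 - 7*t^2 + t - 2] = 6*t^2 - 14*t + 1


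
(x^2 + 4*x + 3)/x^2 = 1 + 4/x + 3/x^2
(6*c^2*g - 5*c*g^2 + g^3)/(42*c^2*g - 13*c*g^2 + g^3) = (6*c^2 - 5*c*g + g^2)/(42*c^2 - 13*c*g + g^2)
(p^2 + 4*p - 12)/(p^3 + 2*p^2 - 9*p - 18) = (p^2 + 4*p - 12)/(p^3 + 2*p^2 - 9*p - 18)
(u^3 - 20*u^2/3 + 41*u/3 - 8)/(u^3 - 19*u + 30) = (3*u^2 - 11*u + 8)/(3*(u^2 + 3*u - 10))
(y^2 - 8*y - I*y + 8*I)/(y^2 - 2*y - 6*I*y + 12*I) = (y^2 - 8*y - I*y + 8*I)/(y^2 - 2*y - 6*I*y + 12*I)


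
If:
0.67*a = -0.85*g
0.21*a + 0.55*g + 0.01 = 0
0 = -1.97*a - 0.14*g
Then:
No Solution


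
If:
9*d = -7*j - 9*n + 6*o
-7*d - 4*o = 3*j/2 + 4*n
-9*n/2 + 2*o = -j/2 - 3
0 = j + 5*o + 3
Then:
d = 124/517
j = -576/517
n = 194/517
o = -195/517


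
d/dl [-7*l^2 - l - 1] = -14*l - 1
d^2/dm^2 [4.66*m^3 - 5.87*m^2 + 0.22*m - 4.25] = 27.96*m - 11.74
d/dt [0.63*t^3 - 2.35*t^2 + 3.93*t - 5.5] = 1.89*t^2 - 4.7*t + 3.93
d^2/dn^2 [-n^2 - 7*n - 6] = -2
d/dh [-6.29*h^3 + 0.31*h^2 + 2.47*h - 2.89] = -18.87*h^2 + 0.62*h + 2.47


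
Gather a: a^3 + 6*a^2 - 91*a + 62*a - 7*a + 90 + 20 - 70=a^3 + 6*a^2 - 36*a + 40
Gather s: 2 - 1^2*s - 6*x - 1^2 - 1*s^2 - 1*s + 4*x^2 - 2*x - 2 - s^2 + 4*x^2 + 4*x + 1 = -2*s^2 - 2*s + 8*x^2 - 4*x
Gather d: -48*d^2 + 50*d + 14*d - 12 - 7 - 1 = -48*d^2 + 64*d - 20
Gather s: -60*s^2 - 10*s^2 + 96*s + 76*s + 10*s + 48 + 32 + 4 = -70*s^2 + 182*s + 84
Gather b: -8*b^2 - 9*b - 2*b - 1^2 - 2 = -8*b^2 - 11*b - 3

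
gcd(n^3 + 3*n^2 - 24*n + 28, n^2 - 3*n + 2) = n - 2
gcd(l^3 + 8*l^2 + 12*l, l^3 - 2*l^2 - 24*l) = l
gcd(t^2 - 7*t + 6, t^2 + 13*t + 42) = 1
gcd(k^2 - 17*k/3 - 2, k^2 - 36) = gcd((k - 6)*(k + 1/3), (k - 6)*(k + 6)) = k - 6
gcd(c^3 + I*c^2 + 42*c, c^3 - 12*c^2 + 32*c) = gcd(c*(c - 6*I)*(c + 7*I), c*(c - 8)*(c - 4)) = c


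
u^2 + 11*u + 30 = (u + 5)*(u + 6)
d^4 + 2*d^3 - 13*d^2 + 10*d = d*(d - 2)*(d - 1)*(d + 5)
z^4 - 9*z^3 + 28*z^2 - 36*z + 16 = (z - 4)*(z - 2)^2*(z - 1)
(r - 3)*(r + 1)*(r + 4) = r^3 + 2*r^2 - 11*r - 12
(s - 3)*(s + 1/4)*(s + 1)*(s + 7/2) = s^4 + 7*s^3/4 - 77*s^2/8 - 13*s - 21/8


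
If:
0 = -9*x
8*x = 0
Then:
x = 0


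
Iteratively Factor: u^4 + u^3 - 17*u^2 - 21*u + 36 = (u - 4)*(u^3 + 5*u^2 + 3*u - 9) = (u - 4)*(u + 3)*(u^2 + 2*u - 3) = (u - 4)*(u + 3)^2*(u - 1)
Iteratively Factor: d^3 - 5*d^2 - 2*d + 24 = (d + 2)*(d^2 - 7*d + 12) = (d - 4)*(d + 2)*(d - 3)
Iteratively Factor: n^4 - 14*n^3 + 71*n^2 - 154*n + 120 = (n - 2)*(n^3 - 12*n^2 + 47*n - 60) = (n - 5)*(n - 2)*(n^2 - 7*n + 12) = (n - 5)*(n - 3)*(n - 2)*(n - 4)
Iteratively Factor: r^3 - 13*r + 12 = (r + 4)*(r^2 - 4*r + 3) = (r - 3)*(r + 4)*(r - 1)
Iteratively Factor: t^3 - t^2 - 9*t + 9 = (t + 3)*(t^2 - 4*t + 3) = (t - 3)*(t + 3)*(t - 1)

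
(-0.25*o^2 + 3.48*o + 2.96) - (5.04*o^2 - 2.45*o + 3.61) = -5.29*o^2 + 5.93*o - 0.65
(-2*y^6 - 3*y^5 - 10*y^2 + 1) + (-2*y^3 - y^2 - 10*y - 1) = -2*y^6 - 3*y^5 - 2*y^3 - 11*y^2 - 10*y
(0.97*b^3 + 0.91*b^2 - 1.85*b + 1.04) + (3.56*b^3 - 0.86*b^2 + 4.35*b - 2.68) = 4.53*b^3 + 0.05*b^2 + 2.5*b - 1.64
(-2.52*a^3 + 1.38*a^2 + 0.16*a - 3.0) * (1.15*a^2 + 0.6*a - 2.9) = -2.898*a^5 + 0.0749999999999997*a^4 + 8.32*a^3 - 7.356*a^2 - 2.264*a + 8.7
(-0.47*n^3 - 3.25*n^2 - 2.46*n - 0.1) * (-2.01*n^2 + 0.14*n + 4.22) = 0.9447*n^5 + 6.4667*n^4 + 2.5062*n^3 - 13.8584*n^2 - 10.3952*n - 0.422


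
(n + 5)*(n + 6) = n^2 + 11*n + 30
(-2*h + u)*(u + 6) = -2*h*u - 12*h + u^2 + 6*u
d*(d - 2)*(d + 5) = d^3 + 3*d^2 - 10*d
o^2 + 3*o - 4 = (o - 1)*(o + 4)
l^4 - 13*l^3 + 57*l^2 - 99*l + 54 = (l - 6)*(l - 3)^2*(l - 1)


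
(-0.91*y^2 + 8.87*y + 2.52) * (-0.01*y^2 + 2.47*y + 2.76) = 0.0091*y^4 - 2.3364*y^3 + 19.3721*y^2 + 30.7056*y + 6.9552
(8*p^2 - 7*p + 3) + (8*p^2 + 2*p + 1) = 16*p^2 - 5*p + 4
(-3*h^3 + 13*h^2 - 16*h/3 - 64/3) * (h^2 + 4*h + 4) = -3*h^5 + h^4 + 104*h^3/3 + 28*h^2/3 - 320*h/3 - 256/3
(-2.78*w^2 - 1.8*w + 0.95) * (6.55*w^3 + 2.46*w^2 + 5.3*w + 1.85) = -18.209*w^5 - 18.6288*w^4 - 12.9395*w^3 - 12.346*w^2 + 1.705*w + 1.7575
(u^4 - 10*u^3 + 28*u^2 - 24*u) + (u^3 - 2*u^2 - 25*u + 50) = u^4 - 9*u^3 + 26*u^2 - 49*u + 50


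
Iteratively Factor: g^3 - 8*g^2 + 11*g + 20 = (g + 1)*(g^2 - 9*g + 20) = (g - 4)*(g + 1)*(g - 5)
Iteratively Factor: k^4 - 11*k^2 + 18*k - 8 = (k - 2)*(k^3 + 2*k^2 - 7*k + 4) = (k - 2)*(k - 1)*(k^2 + 3*k - 4) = (k - 2)*(k - 1)^2*(k + 4)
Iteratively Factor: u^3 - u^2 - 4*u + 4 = (u - 2)*(u^2 + u - 2) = (u - 2)*(u - 1)*(u + 2)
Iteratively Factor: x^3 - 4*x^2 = (x)*(x^2 - 4*x) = x*(x - 4)*(x)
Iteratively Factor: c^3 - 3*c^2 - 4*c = (c + 1)*(c^2 - 4*c) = c*(c + 1)*(c - 4)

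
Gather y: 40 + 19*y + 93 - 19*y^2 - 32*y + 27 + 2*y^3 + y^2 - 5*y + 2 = 2*y^3 - 18*y^2 - 18*y + 162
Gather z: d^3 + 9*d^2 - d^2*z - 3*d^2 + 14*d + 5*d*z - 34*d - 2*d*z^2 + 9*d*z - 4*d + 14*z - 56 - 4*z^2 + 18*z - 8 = d^3 + 6*d^2 - 24*d + z^2*(-2*d - 4) + z*(-d^2 + 14*d + 32) - 64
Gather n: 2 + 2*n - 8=2*n - 6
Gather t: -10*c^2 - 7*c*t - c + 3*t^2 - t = -10*c^2 - c + 3*t^2 + t*(-7*c - 1)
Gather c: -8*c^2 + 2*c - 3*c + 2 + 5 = -8*c^2 - c + 7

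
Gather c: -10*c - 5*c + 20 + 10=30 - 15*c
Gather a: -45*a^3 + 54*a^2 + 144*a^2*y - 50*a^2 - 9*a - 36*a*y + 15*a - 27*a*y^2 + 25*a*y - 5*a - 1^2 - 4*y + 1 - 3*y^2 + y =-45*a^3 + a^2*(144*y + 4) + a*(-27*y^2 - 11*y + 1) - 3*y^2 - 3*y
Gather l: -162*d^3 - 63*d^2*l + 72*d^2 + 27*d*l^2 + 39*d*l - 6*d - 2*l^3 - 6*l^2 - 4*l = -162*d^3 + 72*d^2 - 6*d - 2*l^3 + l^2*(27*d - 6) + l*(-63*d^2 + 39*d - 4)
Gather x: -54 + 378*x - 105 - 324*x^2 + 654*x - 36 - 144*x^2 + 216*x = -468*x^2 + 1248*x - 195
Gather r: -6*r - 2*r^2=-2*r^2 - 6*r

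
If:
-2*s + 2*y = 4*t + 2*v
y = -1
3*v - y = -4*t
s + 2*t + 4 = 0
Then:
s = 1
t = -5/2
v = 3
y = -1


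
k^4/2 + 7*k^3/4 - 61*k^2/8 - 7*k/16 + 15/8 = (k/2 + 1/4)*(k - 5/2)*(k - 1/2)*(k + 6)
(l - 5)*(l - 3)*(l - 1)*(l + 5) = l^4 - 4*l^3 - 22*l^2 + 100*l - 75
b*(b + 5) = b^2 + 5*b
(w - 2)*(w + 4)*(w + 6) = w^3 + 8*w^2 + 4*w - 48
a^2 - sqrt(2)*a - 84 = (a - 7*sqrt(2))*(a + 6*sqrt(2))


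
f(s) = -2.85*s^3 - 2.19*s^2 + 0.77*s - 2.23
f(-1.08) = -2.03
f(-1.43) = 0.52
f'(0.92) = -10.50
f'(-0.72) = -0.51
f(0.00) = -2.23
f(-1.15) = -1.68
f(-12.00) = 4597.97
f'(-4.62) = -161.49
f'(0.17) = -0.22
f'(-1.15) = -5.50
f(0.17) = -2.18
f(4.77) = -357.70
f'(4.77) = -214.66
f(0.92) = -5.59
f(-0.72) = -2.86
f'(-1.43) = -10.45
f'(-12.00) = -1177.87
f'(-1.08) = -4.47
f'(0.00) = 0.77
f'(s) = -8.55*s^2 - 4.38*s + 0.77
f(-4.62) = 228.51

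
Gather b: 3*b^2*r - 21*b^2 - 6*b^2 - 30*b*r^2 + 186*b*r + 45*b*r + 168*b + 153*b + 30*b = b^2*(3*r - 27) + b*(-30*r^2 + 231*r + 351)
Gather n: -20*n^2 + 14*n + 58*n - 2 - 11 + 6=-20*n^2 + 72*n - 7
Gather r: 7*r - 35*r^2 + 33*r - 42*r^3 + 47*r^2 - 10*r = -42*r^3 + 12*r^2 + 30*r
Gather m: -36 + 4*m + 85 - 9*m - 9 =40 - 5*m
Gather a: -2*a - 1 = -2*a - 1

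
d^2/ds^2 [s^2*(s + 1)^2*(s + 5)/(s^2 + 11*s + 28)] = 2*(3*s^7 + 95*s^6 + 1209*s^5 + 7749*s^4 + 26056*s^3 + 42672*s^2 + 25872*s + 3920)/(s^6 + 33*s^5 + 447*s^4 + 3179*s^3 + 12516*s^2 + 25872*s + 21952)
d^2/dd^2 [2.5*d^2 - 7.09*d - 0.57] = 5.00000000000000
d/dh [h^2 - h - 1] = 2*h - 1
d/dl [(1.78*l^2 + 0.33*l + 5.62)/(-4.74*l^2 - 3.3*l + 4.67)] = (-4.3098*l^2 + 69.9028*l + 20.0871)/(22.4676*l^4 + 31.284*l^3 - 33.3816*l^2 - 30.822*l + 21.8089)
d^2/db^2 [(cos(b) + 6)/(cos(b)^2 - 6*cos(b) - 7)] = (9*sin(b)^4*cos(b) + 30*sin(b)^4 - 366*sin(b)^2 - 161*cos(b)/2 - 15*cos(3*b) - cos(5*b)/2 - 96)/(sin(b)^2 + 6*cos(b) + 6)^3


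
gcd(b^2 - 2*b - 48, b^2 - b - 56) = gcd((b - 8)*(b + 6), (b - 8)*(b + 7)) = b - 8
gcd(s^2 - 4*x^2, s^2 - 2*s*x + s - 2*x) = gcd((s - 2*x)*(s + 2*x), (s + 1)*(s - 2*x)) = -s + 2*x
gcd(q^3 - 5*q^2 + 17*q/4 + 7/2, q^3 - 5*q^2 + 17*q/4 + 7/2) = q^3 - 5*q^2 + 17*q/4 + 7/2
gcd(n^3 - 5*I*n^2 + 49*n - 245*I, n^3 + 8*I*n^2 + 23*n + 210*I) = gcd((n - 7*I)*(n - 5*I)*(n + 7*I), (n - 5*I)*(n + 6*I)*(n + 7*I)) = n^2 + 2*I*n + 35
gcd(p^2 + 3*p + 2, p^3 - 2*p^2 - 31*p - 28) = p + 1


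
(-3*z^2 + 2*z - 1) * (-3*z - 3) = 9*z^3 + 3*z^2 - 3*z + 3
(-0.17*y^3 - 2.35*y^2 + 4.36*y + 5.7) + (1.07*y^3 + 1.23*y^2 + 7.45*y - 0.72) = 0.9*y^3 - 1.12*y^2 + 11.81*y + 4.98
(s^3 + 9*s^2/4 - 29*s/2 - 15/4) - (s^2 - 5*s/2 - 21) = s^3 + 5*s^2/4 - 12*s + 69/4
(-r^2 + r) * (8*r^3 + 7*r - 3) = -8*r^5 + 8*r^4 - 7*r^3 + 10*r^2 - 3*r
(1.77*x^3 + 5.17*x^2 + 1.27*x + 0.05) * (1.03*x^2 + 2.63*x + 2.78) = 1.8231*x^5 + 9.9802*x^4 + 19.8258*x^3 + 17.7642*x^2 + 3.6621*x + 0.139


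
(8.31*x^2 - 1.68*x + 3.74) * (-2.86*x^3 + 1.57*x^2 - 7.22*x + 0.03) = -23.7666*x^5 + 17.8515*x^4 - 73.3322*x^3 + 18.2507*x^2 - 27.0532*x + 0.1122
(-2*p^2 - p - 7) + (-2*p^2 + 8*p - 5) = -4*p^2 + 7*p - 12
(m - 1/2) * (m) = m^2 - m/2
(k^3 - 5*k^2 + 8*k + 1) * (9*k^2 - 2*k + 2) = 9*k^5 - 47*k^4 + 84*k^3 - 17*k^2 + 14*k + 2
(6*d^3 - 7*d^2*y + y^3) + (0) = 6*d^3 - 7*d^2*y + y^3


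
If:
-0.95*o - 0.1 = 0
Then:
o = -0.11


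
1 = 1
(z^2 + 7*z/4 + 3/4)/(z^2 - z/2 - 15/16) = 4*(z + 1)/(4*z - 5)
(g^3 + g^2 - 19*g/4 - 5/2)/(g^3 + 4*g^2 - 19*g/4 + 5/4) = (4*g^3 + 4*g^2 - 19*g - 10)/(4*g^3 + 16*g^2 - 19*g + 5)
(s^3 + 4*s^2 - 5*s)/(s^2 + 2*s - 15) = s*(s - 1)/(s - 3)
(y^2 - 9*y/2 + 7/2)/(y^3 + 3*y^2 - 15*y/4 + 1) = 2*(2*y^2 - 9*y + 7)/(4*y^3 + 12*y^2 - 15*y + 4)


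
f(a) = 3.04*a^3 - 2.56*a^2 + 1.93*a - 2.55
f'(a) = 9.12*a^2 - 5.12*a + 1.93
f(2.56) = 36.62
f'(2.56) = 48.59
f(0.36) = -2.05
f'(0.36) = 1.27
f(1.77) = 9.70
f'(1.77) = 21.44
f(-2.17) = -49.86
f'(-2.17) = 55.99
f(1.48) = 4.55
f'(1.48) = 14.33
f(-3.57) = -180.38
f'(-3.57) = 136.44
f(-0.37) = -3.77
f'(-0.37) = 5.07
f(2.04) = 16.54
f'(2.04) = 29.44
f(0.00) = -2.55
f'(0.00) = 1.93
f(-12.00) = -5647.47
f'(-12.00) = 1376.65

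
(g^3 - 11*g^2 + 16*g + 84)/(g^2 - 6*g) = g - 5 - 14/g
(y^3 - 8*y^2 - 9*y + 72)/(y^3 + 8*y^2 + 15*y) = (y^2 - 11*y + 24)/(y*(y + 5))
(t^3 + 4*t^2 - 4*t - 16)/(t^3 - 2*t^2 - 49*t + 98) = (t^2 + 6*t + 8)/(t^2 - 49)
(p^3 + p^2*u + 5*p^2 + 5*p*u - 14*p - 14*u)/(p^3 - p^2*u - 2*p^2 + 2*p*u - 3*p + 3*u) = (p^3 + p^2*u + 5*p^2 + 5*p*u - 14*p - 14*u)/(p^3 - p^2*u - 2*p^2 + 2*p*u - 3*p + 3*u)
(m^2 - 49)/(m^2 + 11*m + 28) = (m - 7)/(m + 4)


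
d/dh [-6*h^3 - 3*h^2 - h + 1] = -18*h^2 - 6*h - 1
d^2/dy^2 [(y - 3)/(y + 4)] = -14/(y + 4)^3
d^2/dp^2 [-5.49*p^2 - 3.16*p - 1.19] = -10.9800000000000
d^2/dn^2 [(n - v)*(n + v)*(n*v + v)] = 2*v*(3*n + 1)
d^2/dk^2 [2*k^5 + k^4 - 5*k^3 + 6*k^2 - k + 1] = 40*k^3 + 12*k^2 - 30*k + 12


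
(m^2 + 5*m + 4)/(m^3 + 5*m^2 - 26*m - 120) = (m + 1)/(m^2 + m - 30)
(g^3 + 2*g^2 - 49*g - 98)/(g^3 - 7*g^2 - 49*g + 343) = (g + 2)/(g - 7)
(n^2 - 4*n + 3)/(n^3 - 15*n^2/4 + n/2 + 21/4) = 4*(n - 1)/(4*n^2 - 3*n - 7)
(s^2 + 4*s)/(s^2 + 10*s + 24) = s/(s + 6)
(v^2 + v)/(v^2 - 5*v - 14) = v*(v + 1)/(v^2 - 5*v - 14)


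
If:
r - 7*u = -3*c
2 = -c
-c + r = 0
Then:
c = -2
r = -2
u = -8/7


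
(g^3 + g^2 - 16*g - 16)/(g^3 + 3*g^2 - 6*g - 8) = (g - 4)/(g - 2)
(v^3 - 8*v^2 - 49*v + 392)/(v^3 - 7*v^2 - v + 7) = (v^2 - v - 56)/(v^2 - 1)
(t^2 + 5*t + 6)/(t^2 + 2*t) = (t + 3)/t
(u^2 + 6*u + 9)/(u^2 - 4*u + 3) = (u^2 + 6*u + 9)/(u^2 - 4*u + 3)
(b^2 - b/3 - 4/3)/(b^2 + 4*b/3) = (3*b^2 - b - 4)/(b*(3*b + 4))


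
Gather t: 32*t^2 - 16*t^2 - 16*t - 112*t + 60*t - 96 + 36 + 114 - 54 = 16*t^2 - 68*t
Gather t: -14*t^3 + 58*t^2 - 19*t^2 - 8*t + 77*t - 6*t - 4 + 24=-14*t^3 + 39*t^2 + 63*t + 20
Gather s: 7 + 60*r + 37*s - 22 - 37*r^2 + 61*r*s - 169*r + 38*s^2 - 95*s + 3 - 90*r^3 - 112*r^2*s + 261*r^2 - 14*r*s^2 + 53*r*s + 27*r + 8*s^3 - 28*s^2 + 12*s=-90*r^3 + 224*r^2 - 82*r + 8*s^3 + s^2*(10 - 14*r) + s*(-112*r^2 + 114*r - 46) - 12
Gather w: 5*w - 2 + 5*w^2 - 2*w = 5*w^2 + 3*w - 2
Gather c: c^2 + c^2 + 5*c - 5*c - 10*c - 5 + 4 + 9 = 2*c^2 - 10*c + 8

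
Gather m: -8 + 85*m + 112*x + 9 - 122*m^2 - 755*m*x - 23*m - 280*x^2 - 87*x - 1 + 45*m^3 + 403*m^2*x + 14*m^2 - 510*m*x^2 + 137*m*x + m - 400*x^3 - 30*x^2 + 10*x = 45*m^3 + m^2*(403*x - 108) + m*(-510*x^2 - 618*x + 63) - 400*x^3 - 310*x^2 + 35*x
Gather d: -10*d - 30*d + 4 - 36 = -40*d - 32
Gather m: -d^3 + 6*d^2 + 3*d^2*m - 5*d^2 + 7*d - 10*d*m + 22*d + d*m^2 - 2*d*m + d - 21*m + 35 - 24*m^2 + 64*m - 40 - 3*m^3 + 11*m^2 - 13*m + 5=-d^3 + d^2 + 30*d - 3*m^3 + m^2*(d - 13) + m*(3*d^2 - 12*d + 30)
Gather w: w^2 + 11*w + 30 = w^2 + 11*w + 30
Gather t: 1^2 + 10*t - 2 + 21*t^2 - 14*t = 21*t^2 - 4*t - 1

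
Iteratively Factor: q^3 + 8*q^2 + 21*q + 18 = (q + 3)*(q^2 + 5*q + 6) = (q + 3)^2*(q + 2)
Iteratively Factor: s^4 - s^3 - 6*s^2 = (s)*(s^3 - s^2 - 6*s) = s^2*(s^2 - s - 6) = s^2*(s + 2)*(s - 3)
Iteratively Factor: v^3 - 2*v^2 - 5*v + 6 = (v + 2)*(v^2 - 4*v + 3) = (v - 1)*(v + 2)*(v - 3)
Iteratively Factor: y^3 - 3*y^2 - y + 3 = (y - 3)*(y^2 - 1) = (y - 3)*(y - 1)*(y + 1)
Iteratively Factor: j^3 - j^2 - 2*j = (j - 2)*(j^2 + j) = (j - 2)*(j + 1)*(j)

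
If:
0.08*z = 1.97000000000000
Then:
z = 24.62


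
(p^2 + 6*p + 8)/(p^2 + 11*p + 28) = (p + 2)/(p + 7)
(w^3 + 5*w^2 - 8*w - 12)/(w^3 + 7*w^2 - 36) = (w + 1)/(w + 3)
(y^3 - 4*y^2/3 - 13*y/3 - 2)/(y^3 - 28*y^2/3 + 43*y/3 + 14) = (y + 1)/(y - 7)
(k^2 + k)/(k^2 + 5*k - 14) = k*(k + 1)/(k^2 + 5*k - 14)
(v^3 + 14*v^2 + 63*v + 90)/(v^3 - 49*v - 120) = (v + 6)/(v - 8)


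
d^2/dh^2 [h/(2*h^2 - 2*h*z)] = ((-3*h + z)*(h - z) + (2*h - z)^2)/(h^2*(h - z)^3)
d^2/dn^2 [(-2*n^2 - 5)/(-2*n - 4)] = 13/(n^3 + 6*n^2 + 12*n + 8)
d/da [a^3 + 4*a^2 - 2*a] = 3*a^2 + 8*a - 2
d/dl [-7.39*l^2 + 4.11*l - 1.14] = 4.11 - 14.78*l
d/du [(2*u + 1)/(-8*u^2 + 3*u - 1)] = (16*u^2 + 16*u - 5)/(64*u^4 - 48*u^3 + 25*u^2 - 6*u + 1)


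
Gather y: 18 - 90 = -72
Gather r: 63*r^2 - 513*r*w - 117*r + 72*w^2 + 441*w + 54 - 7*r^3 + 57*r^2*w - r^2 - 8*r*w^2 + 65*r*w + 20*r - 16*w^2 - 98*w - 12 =-7*r^3 + r^2*(57*w + 62) + r*(-8*w^2 - 448*w - 97) + 56*w^2 + 343*w + 42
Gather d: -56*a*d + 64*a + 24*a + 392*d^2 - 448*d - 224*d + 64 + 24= 88*a + 392*d^2 + d*(-56*a - 672) + 88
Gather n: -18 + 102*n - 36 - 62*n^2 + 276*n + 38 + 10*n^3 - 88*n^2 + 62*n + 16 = 10*n^3 - 150*n^2 + 440*n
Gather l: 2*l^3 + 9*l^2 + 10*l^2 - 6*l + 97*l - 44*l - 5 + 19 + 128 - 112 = 2*l^3 + 19*l^2 + 47*l + 30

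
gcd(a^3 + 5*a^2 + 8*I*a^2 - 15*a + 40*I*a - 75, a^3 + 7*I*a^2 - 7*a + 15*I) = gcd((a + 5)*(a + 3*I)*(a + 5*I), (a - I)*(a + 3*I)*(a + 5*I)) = a^2 + 8*I*a - 15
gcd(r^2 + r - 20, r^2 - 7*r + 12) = r - 4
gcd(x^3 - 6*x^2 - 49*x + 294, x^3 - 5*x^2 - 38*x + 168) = x - 7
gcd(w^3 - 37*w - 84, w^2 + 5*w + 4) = w + 4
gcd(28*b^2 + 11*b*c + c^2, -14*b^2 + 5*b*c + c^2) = 7*b + c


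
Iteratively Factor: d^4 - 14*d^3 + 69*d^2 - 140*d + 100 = (d - 2)*(d^3 - 12*d^2 + 45*d - 50) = (d - 2)^2*(d^2 - 10*d + 25) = (d - 5)*(d - 2)^2*(d - 5)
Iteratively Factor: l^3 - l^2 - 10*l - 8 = (l + 2)*(l^2 - 3*l - 4) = (l - 4)*(l + 2)*(l + 1)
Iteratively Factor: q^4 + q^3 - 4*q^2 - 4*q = (q + 2)*(q^3 - q^2 - 2*q) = (q - 2)*(q + 2)*(q^2 + q) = q*(q - 2)*(q + 2)*(q + 1)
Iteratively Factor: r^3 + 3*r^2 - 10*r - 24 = (r + 2)*(r^2 + r - 12) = (r - 3)*(r + 2)*(r + 4)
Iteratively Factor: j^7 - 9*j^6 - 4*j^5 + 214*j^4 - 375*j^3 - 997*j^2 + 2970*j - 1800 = (j + 4)*(j^6 - 13*j^5 + 48*j^4 + 22*j^3 - 463*j^2 + 855*j - 450) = (j + 3)*(j + 4)*(j^5 - 16*j^4 + 96*j^3 - 266*j^2 + 335*j - 150) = (j - 2)*(j + 3)*(j + 4)*(j^4 - 14*j^3 + 68*j^2 - 130*j + 75) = (j - 5)*(j - 2)*(j + 3)*(j + 4)*(j^3 - 9*j^2 + 23*j - 15) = (j - 5)*(j - 2)*(j - 1)*(j + 3)*(j + 4)*(j^2 - 8*j + 15) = (j - 5)*(j - 3)*(j - 2)*(j - 1)*(j + 3)*(j + 4)*(j - 5)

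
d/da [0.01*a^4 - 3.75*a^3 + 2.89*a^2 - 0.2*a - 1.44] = 0.04*a^3 - 11.25*a^2 + 5.78*a - 0.2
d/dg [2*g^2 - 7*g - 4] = 4*g - 7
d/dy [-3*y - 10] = -3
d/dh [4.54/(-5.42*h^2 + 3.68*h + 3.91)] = (49.2136*h - 16.7072)/(-5.42*h^2 + 3.68*h + 3.91)^2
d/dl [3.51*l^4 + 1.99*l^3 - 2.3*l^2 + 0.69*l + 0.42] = 14.04*l^3 + 5.97*l^2 - 4.6*l + 0.69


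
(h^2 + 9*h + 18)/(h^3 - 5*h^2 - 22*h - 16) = (h^2 + 9*h + 18)/(h^3 - 5*h^2 - 22*h - 16)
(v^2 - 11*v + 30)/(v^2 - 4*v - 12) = (v - 5)/(v + 2)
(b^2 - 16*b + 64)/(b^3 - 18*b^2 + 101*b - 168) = (b - 8)/(b^2 - 10*b + 21)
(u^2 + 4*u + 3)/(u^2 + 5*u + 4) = (u + 3)/(u + 4)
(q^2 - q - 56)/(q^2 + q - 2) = (q^2 - q - 56)/(q^2 + q - 2)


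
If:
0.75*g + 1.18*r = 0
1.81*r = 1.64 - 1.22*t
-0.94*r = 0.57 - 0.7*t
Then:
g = -0.30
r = 0.19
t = 1.07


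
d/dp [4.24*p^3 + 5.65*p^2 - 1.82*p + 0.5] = 12.72*p^2 + 11.3*p - 1.82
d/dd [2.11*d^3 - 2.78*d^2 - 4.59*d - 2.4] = 6.33*d^2 - 5.56*d - 4.59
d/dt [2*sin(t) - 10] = 2*cos(t)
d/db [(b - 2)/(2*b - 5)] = -1/(2*b - 5)^2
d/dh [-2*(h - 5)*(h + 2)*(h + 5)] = -6*h^2 - 8*h + 50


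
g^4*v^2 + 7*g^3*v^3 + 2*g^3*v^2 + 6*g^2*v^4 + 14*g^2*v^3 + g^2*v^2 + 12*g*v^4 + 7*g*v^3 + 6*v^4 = (g + v)*(g + 6*v)*(g*v + v)^2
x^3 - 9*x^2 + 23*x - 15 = (x - 5)*(x - 3)*(x - 1)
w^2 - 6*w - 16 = (w - 8)*(w + 2)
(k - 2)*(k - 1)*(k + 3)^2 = k^4 + 3*k^3 - 7*k^2 - 15*k + 18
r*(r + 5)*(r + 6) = r^3 + 11*r^2 + 30*r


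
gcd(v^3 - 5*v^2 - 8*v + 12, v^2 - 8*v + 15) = 1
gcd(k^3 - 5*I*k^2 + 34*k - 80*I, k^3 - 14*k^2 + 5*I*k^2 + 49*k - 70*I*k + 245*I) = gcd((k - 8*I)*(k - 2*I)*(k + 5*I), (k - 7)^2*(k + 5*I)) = k + 5*I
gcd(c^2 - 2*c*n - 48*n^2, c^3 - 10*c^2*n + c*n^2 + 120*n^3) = c - 8*n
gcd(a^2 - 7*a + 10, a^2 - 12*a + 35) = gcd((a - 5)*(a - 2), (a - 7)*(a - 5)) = a - 5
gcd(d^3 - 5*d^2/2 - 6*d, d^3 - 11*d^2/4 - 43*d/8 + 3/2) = d^2 - 5*d/2 - 6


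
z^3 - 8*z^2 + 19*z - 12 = (z - 4)*(z - 3)*(z - 1)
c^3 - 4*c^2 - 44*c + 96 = (c - 8)*(c - 2)*(c + 6)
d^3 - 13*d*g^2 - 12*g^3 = (d - 4*g)*(d + g)*(d + 3*g)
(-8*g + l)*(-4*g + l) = 32*g^2 - 12*g*l + l^2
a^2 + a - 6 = (a - 2)*(a + 3)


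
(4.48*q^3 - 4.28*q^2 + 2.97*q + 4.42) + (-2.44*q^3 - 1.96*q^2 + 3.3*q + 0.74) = 2.04*q^3 - 6.24*q^2 + 6.27*q + 5.16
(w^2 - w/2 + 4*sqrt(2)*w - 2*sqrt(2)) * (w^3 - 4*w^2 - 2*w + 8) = w^5 - 9*w^4/2 + 4*sqrt(2)*w^4 - 18*sqrt(2)*w^3 + 9*w^2 - 4*w + 36*sqrt(2)*w - 16*sqrt(2)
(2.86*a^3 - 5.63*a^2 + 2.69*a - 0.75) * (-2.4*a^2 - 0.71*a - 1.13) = -6.864*a^5 + 11.4814*a^4 - 5.6905*a^3 + 6.252*a^2 - 2.5072*a + 0.8475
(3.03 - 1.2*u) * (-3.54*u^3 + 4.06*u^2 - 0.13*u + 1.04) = 4.248*u^4 - 15.5982*u^3 + 12.4578*u^2 - 1.6419*u + 3.1512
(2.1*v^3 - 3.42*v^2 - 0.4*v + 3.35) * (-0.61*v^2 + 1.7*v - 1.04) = -1.281*v^5 + 5.6562*v^4 - 7.754*v^3 + 0.8333*v^2 + 6.111*v - 3.484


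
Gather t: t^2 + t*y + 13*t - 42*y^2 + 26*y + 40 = t^2 + t*(y + 13) - 42*y^2 + 26*y + 40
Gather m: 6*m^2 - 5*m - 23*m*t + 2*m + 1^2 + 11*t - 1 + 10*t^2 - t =6*m^2 + m*(-23*t - 3) + 10*t^2 + 10*t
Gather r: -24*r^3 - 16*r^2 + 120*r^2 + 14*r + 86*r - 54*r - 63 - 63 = -24*r^3 + 104*r^2 + 46*r - 126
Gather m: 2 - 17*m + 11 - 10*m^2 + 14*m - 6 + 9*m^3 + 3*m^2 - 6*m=9*m^3 - 7*m^2 - 9*m + 7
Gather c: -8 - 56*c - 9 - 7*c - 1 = -63*c - 18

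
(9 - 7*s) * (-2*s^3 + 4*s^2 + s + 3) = 14*s^4 - 46*s^3 + 29*s^2 - 12*s + 27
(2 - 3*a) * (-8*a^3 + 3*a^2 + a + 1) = 24*a^4 - 25*a^3 + 3*a^2 - a + 2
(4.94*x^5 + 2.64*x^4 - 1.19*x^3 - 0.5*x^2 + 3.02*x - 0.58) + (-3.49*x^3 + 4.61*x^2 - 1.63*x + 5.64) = 4.94*x^5 + 2.64*x^4 - 4.68*x^3 + 4.11*x^2 + 1.39*x + 5.06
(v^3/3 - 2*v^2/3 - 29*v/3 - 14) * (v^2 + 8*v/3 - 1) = v^5/3 + 2*v^4/9 - 106*v^3/9 - 352*v^2/9 - 83*v/3 + 14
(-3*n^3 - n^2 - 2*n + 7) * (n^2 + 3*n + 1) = -3*n^5 - 10*n^4 - 8*n^3 + 19*n + 7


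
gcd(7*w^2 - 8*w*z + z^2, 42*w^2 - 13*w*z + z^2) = -7*w + z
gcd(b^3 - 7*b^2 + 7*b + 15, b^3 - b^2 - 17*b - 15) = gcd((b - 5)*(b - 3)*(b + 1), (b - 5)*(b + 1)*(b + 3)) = b^2 - 4*b - 5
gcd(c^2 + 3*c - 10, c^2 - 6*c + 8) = c - 2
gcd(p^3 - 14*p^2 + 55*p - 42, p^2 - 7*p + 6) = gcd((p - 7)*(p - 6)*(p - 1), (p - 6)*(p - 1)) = p^2 - 7*p + 6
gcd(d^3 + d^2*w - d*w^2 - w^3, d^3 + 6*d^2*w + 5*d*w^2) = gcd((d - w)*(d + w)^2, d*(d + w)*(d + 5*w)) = d + w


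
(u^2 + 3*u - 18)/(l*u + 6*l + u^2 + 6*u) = (u - 3)/(l + u)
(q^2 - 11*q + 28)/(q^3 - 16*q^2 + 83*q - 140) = 1/(q - 5)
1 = 1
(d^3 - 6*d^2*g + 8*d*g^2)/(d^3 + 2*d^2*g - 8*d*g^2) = (d - 4*g)/(d + 4*g)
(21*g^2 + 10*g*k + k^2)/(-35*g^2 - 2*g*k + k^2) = (-21*g^2 - 10*g*k - k^2)/(35*g^2 + 2*g*k - k^2)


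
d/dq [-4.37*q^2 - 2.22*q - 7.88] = -8.74*q - 2.22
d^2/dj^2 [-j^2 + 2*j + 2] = -2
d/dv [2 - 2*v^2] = -4*v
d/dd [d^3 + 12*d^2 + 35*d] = 3*d^2 + 24*d + 35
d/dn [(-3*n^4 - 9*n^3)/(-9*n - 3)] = n^2*(9*n^2 + 22*n + 9)/(9*n^2 + 6*n + 1)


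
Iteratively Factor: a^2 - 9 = (a - 3)*(a + 3)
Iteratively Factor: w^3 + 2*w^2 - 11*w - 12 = (w + 4)*(w^2 - 2*w - 3) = (w - 3)*(w + 4)*(w + 1)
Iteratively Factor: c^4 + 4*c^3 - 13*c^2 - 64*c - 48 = (c + 3)*(c^3 + c^2 - 16*c - 16) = (c + 1)*(c + 3)*(c^2 - 16) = (c - 4)*(c + 1)*(c + 3)*(c + 4)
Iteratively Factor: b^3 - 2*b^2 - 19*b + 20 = (b - 1)*(b^2 - b - 20) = (b - 1)*(b + 4)*(b - 5)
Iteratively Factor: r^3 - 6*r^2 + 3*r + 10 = (r - 5)*(r^2 - r - 2) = (r - 5)*(r + 1)*(r - 2)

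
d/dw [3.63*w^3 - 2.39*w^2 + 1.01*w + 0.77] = 10.89*w^2 - 4.78*w + 1.01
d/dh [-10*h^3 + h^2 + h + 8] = -30*h^2 + 2*h + 1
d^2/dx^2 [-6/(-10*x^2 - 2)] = 30*(15*x^2 - 1)/(5*x^2 + 1)^3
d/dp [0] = 0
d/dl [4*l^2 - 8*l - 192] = 8*l - 8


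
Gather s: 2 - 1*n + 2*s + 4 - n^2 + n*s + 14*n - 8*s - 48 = -n^2 + 13*n + s*(n - 6) - 42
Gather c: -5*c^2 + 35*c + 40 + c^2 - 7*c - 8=-4*c^2 + 28*c + 32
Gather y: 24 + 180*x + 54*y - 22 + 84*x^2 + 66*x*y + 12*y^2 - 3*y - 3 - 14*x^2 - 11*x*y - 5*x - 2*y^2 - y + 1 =70*x^2 + 175*x + 10*y^2 + y*(55*x + 50)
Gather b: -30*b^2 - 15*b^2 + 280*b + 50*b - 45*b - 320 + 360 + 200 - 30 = -45*b^2 + 285*b + 210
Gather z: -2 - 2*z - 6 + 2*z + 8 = 0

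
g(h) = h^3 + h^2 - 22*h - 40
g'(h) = 3*h^2 + 2*h - 22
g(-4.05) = -0.93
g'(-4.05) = 19.11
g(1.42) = -66.36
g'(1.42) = -13.11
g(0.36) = -47.74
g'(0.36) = -20.89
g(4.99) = -0.63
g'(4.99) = 62.68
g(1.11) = -61.82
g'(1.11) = -16.08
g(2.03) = -72.17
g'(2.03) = -5.58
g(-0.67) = -25.11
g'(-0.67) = -21.99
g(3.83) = -53.41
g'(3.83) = 29.67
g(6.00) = 80.00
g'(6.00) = 98.00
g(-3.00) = 8.00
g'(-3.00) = -1.00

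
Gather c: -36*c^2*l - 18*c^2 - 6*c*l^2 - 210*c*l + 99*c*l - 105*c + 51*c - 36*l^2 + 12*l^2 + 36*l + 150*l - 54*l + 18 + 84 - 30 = c^2*(-36*l - 18) + c*(-6*l^2 - 111*l - 54) - 24*l^2 + 132*l + 72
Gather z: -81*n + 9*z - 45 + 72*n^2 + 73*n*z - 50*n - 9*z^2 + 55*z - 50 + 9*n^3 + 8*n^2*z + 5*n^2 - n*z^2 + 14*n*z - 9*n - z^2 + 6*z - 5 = 9*n^3 + 77*n^2 - 140*n + z^2*(-n - 10) + z*(8*n^2 + 87*n + 70) - 100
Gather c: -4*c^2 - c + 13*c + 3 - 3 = -4*c^2 + 12*c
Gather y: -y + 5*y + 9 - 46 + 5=4*y - 32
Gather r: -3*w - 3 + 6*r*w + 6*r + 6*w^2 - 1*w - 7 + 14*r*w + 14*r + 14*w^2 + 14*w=r*(20*w + 20) + 20*w^2 + 10*w - 10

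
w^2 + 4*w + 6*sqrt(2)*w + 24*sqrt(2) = (w + 4)*(w + 6*sqrt(2))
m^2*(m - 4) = m^3 - 4*m^2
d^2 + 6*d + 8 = (d + 2)*(d + 4)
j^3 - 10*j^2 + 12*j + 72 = (j - 6)^2*(j + 2)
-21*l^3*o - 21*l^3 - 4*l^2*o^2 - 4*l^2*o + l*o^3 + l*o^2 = (-7*l + o)*(3*l + o)*(l*o + l)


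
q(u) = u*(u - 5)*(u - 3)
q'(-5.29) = 183.59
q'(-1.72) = 51.40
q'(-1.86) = 55.14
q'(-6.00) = 219.00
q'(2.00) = -5.00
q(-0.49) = -9.39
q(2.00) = 6.00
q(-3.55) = -198.81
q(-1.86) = -62.01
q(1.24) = 8.21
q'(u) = u*(u - 5) + u*(u - 3) + (u - 5)*(u - 3) = 3*u^2 - 16*u + 15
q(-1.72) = -54.56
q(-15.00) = -5400.00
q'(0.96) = 2.40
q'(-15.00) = 930.00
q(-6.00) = -594.00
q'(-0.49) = 23.56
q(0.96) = 7.91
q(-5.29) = -451.26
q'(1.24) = -0.23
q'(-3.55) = 109.61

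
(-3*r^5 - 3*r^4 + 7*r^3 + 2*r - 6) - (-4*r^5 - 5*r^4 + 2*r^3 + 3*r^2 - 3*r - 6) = r^5 + 2*r^4 + 5*r^3 - 3*r^2 + 5*r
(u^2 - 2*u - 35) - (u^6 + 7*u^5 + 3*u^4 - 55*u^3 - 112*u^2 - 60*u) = -u^6 - 7*u^5 - 3*u^4 + 55*u^3 + 113*u^2 + 58*u - 35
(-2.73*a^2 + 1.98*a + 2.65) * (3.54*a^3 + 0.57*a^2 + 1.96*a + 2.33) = -9.6642*a^5 + 5.4531*a^4 + 5.1588*a^3 - 0.969600000000001*a^2 + 9.8074*a + 6.1745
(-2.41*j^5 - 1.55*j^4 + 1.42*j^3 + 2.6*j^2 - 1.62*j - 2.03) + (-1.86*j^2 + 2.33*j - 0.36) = -2.41*j^5 - 1.55*j^4 + 1.42*j^3 + 0.74*j^2 + 0.71*j - 2.39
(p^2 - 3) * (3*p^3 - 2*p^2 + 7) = 3*p^5 - 2*p^4 - 9*p^3 + 13*p^2 - 21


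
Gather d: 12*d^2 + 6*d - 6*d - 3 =12*d^2 - 3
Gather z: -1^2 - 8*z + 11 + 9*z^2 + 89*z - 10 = 9*z^2 + 81*z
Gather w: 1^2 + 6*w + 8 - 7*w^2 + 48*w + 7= -7*w^2 + 54*w + 16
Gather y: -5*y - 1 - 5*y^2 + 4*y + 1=-5*y^2 - y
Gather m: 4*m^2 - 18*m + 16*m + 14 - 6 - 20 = 4*m^2 - 2*m - 12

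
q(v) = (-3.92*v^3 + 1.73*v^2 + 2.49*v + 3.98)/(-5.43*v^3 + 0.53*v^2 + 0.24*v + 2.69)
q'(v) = (-11.76*v^2 + 3.46*v + 2.49)/(-5.43*v^3 + 0.53*v^2 + 0.24*v + 2.69) + (16.29*v^2 - 1.06*v - 0.24)*(-3.92*v^3 + 1.73*v^2 + 2.49*v + 3.98)/(-5.43*v^3 + 0.53*v^2 + 0.24*v + 2.69)^2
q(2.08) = 0.43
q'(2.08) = 0.28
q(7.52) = 0.68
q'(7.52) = 0.01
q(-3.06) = 0.77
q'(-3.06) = 0.01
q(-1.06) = 0.84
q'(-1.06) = 0.18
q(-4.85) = 0.76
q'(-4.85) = 0.00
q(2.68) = 0.54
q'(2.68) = 0.12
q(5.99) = 0.67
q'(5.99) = 0.01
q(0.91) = -6.35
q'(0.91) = 110.19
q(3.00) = 0.57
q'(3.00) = 0.08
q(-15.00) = 0.74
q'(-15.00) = 0.00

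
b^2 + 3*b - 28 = (b - 4)*(b + 7)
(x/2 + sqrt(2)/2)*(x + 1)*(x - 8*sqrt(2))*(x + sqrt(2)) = x^4/2 - 3*sqrt(2)*x^3 + x^3/2 - 15*x^2 - 3*sqrt(2)*x^2 - 15*x - 8*sqrt(2)*x - 8*sqrt(2)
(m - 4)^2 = m^2 - 8*m + 16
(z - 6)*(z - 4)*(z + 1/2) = z^3 - 19*z^2/2 + 19*z + 12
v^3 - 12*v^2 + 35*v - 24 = (v - 8)*(v - 3)*(v - 1)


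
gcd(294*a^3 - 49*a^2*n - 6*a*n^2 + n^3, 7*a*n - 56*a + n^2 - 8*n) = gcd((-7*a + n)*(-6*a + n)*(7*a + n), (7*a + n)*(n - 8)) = 7*a + n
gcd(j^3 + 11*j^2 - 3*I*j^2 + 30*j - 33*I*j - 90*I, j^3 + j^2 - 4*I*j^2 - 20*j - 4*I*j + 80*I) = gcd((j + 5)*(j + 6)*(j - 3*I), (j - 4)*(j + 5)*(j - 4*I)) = j + 5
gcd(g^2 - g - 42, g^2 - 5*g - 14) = g - 7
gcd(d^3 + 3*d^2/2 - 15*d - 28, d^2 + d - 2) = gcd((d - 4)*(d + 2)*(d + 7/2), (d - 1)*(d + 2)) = d + 2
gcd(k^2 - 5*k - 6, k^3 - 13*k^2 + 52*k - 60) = k - 6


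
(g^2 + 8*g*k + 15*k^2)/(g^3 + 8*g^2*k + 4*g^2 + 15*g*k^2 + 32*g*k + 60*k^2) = 1/(g + 4)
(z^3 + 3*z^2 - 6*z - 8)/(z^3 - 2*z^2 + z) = (z^3 + 3*z^2 - 6*z - 8)/(z*(z^2 - 2*z + 1))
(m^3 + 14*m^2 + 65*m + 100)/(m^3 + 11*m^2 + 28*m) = (m^2 + 10*m + 25)/(m*(m + 7))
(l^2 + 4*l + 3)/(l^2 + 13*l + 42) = (l^2 + 4*l + 3)/(l^2 + 13*l + 42)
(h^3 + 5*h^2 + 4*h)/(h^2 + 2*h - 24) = h*(h^2 + 5*h + 4)/(h^2 + 2*h - 24)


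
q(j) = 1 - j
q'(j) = -1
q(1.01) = -0.01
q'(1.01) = -1.00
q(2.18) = -1.18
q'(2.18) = -1.00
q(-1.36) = 2.36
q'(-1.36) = -1.00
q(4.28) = -3.28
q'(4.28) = -1.00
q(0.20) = 0.80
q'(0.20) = -1.00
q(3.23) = -2.23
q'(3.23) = -1.00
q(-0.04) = 1.04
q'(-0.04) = -1.00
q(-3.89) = 4.89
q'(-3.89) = -1.00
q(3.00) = -2.00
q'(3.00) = -1.00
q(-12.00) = 13.00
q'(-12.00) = -1.00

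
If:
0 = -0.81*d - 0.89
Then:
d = -1.10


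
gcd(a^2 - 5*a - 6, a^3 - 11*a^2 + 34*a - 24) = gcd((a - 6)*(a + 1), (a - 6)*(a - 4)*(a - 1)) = a - 6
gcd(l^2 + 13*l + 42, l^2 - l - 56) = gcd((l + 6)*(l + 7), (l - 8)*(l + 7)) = l + 7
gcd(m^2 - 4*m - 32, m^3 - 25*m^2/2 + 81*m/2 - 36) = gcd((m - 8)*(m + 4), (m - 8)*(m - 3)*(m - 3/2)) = m - 8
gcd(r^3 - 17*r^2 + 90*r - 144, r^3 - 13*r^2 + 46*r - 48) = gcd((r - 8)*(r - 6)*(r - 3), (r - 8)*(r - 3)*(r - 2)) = r^2 - 11*r + 24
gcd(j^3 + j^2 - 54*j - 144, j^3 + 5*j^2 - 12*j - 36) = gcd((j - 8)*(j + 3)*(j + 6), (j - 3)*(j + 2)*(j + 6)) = j + 6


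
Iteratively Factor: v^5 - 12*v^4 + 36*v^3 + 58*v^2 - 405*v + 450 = (v - 5)*(v^4 - 7*v^3 + v^2 + 63*v - 90) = (v - 5)*(v + 3)*(v^3 - 10*v^2 + 31*v - 30) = (v - 5)*(v - 3)*(v + 3)*(v^2 - 7*v + 10) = (v - 5)^2*(v - 3)*(v + 3)*(v - 2)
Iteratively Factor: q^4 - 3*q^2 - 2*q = (q + 1)*(q^3 - q^2 - 2*q) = (q - 2)*(q + 1)*(q^2 + q) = (q - 2)*(q + 1)^2*(q)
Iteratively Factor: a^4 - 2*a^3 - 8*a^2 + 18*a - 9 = (a + 3)*(a^3 - 5*a^2 + 7*a - 3) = (a - 1)*(a + 3)*(a^2 - 4*a + 3) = (a - 1)^2*(a + 3)*(a - 3)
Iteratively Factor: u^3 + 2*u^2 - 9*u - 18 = (u - 3)*(u^2 + 5*u + 6) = (u - 3)*(u + 3)*(u + 2)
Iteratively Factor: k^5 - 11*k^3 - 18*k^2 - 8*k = (k - 4)*(k^4 + 4*k^3 + 5*k^2 + 2*k) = k*(k - 4)*(k^3 + 4*k^2 + 5*k + 2) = k*(k - 4)*(k + 1)*(k^2 + 3*k + 2) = k*(k - 4)*(k + 1)^2*(k + 2)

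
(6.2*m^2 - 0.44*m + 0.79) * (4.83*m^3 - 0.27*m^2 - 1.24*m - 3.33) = 29.946*m^5 - 3.7992*m^4 - 3.7535*m^3 - 20.3137*m^2 + 0.4856*m - 2.6307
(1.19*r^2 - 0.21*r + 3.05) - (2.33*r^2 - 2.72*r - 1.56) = -1.14*r^2 + 2.51*r + 4.61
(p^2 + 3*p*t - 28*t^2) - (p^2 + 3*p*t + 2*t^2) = -30*t^2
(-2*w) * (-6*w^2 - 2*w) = 12*w^3 + 4*w^2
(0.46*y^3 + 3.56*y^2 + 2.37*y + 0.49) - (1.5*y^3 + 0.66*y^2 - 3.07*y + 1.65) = -1.04*y^3 + 2.9*y^2 + 5.44*y - 1.16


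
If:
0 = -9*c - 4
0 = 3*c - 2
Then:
No Solution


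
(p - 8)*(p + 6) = p^2 - 2*p - 48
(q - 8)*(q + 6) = q^2 - 2*q - 48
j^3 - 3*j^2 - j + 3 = (j - 3)*(j - 1)*(j + 1)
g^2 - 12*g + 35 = (g - 7)*(g - 5)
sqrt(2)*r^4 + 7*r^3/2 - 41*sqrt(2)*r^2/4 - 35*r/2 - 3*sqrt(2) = (r - 2*sqrt(2))*(r + sqrt(2)/2)*(r + 3*sqrt(2))*(sqrt(2)*r + 1/2)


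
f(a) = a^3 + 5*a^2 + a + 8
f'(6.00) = 169.00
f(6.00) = 410.00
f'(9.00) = 334.00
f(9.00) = 1151.00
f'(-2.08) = -6.82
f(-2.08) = 18.55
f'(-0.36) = -2.21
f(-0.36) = 8.24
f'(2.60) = 47.28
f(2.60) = 61.98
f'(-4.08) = 10.14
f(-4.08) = 19.23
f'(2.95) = 56.61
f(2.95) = 80.13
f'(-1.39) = -7.10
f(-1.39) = 13.58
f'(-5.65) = 40.27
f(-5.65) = -18.40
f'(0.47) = 6.36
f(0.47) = 9.68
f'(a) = 3*a^2 + 10*a + 1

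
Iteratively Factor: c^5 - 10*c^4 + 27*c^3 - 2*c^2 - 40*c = (c + 1)*(c^4 - 11*c^3 + 38*c^2 - 40*c) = c*(c + 1)*(c^3 - 11*c^2 + 38*c - 40) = c*(c - 5)*(c + 1)*(c^2 - 6*c + 8) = c*(c - 5)*(c - 4)*(c + 1)*(c - 2)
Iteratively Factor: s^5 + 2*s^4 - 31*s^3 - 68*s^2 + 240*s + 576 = (s + 4)*(s^4 - 2*s^3 - 23*s^2 + 24*s + 144) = (s - 4)*(s + 4)*(s^3 + 2*s^2 - 15*s - 36) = (s - 4)^2*(s + 4)*(s^2 + 6*s + 9) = (s - 4)^2*(s + 3)*(s + 4)*(s + 3)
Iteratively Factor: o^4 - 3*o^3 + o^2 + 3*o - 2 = (o + 1)*(o^3 - 4*o^2 + 5*o - 2) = (o - 2)*(o + 1)*(o^2 - 2*o + 1) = (o - 2)*(o - 1)*(o + 1)*(o - 1)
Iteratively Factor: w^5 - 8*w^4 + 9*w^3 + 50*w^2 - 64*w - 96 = (w + 2)*(w^4 - 10*w^3 + 29*w^2 - 8*w - 48) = (w - 3)*(w + 2)*(w^3 - 7*w^2 + 8*w + 16) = (w - 4)*(w - 3)*(w + 2)*(w^2 - 3*w - 4) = (w - 4)*(w - 3)*(w + 1)*(w + 2)*(w - 4)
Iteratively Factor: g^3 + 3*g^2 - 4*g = (g + 4)*(g^2 - g) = g*(g + 4)*(g - 1)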